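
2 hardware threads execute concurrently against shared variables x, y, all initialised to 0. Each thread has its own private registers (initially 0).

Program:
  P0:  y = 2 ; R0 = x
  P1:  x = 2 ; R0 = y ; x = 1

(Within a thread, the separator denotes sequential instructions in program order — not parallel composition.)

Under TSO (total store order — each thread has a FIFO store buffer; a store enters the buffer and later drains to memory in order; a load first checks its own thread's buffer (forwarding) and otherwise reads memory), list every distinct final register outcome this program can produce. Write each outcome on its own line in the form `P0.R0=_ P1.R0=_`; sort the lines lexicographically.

P0.R0=0 P1.R0=0
P0.R0=0 P1.R0=2
P0.R0=1 P1.R0=0
P0.R0=1 P1.R0=2
P0.R0=2 P1.R0=0
P0.R0=2 P1.R0=2

outcome vector order: (P0.R0,P1.R0)
|TSO outcomes| = 6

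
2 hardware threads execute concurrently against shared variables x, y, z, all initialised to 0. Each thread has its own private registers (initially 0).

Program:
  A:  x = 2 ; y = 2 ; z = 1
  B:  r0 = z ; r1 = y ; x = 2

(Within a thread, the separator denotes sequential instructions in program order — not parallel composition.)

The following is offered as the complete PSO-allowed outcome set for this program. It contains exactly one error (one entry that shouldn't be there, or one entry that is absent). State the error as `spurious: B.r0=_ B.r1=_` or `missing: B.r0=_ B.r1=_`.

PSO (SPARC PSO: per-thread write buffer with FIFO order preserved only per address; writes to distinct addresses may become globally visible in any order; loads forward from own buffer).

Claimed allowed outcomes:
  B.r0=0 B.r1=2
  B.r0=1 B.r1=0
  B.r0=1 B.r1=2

outcome vector order: (B.r0,B.r1)
[PSO] allowed = {<0 0>, <0 2>, <1 0>, <1 2>}
PSO∖claimed = {<0 0>}

missing: B.r0=0 B.r1=0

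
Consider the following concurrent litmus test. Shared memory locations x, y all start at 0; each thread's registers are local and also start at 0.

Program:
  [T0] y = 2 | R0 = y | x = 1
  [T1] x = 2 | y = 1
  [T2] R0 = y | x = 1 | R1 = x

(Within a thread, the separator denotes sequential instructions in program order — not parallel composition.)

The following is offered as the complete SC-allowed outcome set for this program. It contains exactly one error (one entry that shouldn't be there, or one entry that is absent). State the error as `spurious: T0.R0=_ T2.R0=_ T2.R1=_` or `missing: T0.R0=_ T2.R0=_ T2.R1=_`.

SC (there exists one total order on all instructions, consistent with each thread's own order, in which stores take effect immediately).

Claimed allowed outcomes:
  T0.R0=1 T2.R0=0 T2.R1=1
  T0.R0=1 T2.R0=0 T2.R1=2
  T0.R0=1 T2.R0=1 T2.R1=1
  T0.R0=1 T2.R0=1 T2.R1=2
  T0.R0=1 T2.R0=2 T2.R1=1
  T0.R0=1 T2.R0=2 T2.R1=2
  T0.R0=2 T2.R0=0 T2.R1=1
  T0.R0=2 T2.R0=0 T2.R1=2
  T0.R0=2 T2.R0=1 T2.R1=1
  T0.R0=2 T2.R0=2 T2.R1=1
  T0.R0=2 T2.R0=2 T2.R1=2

spurious: T0.R0=1 T2.R0=1 T2.R1=2

outcome vector order: (T0.R0,T2.R0,T2.R1)
[SC] allowed = {(1,0,1); (1,0,2); (1,1,1); (1,2,1); (1,2,2); (2,0,1); (2,0,2); (2,1,1); (2,2,1); (2,2,2)}
claimed∖SC = {(1,1,2)}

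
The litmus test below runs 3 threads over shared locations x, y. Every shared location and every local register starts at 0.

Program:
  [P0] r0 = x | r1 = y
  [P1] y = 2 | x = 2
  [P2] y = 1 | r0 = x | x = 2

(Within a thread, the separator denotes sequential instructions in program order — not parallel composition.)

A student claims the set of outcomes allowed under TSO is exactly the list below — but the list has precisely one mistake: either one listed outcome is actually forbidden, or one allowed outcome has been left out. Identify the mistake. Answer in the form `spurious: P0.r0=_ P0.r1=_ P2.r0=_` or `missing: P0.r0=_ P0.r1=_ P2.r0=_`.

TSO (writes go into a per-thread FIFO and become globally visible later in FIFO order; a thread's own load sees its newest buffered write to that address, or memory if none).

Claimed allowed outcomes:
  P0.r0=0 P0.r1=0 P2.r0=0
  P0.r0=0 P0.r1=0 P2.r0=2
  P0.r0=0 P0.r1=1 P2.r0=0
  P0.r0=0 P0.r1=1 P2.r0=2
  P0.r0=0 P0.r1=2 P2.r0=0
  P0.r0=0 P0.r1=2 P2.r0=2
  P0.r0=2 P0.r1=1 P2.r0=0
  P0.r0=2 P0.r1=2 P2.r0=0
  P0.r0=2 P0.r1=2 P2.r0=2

missing: P0.r0=2 P0.r1=1 P2.r0=2

outcome vector order: (P0.r0,P0.r1,P2.r0)
[TSO] allowed = {0/0/0, 0/0/2, 0/1/0, 0/1/2, 0/2/0, 0/2/2, 2/1/0, 2/1/2, 2/2/0, 2/2/2}
TSO∖claimed = {2/1/2}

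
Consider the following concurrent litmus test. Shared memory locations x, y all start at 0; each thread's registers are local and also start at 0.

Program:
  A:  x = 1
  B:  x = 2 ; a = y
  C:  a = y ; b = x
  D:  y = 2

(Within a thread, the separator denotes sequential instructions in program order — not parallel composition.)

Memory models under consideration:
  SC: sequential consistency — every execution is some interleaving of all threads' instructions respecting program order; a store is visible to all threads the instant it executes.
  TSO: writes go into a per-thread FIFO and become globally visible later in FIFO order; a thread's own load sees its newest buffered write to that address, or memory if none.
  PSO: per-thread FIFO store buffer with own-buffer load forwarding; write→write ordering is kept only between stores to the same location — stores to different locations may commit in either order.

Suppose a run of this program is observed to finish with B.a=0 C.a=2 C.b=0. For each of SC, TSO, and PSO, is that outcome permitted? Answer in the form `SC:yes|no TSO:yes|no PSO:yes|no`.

SC:no TSO:yes PSO:yes

outcome vector order: (B.a,C.a,C.b)
SC: 11 outcomes — {<0 0 0>, <0 0 1>, <0 0 2>, <0 2 1>, <0 2 2>, <2 0 0>, <2 0 1>, <2 0 2>, <2 2 0>, <2 2 1>, <2 2 2>}
TSO: 12 outcomes — {<0 0 0>, <0 0 1>, <0 0 2>, <0 2 0>, <0 2 1>, <0 2 2>, <2 0 0>, <2 0 1>, <2 0 2>, <2 2 0>, <2 2 1>, <2 2 2>}
PSO: 12 outcomes — {<0 0 0>, <0 0 1>, <0 0 2>, <0 2 0>, <0 2 1>, <0 2 2>, <2 0 0>, <2 0 1>, <2 0 2>, <2 2 0>, <2 2 1>, <2 2 2>}
target <0 2 0> ∈ {TSO,PSO}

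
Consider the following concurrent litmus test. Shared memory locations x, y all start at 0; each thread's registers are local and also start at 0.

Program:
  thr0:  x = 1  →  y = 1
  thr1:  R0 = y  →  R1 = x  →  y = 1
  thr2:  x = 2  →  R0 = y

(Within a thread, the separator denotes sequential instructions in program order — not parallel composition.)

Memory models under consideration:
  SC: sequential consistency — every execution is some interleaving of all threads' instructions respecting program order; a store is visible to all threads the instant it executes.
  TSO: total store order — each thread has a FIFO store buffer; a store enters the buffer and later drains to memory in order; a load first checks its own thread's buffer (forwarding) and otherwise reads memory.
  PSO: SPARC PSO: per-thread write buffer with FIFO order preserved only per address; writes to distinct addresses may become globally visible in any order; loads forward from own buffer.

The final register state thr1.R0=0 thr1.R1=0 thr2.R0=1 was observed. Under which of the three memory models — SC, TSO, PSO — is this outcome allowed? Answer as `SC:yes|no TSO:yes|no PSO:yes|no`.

outcome vector order: (thr1.R0,thr1.R1,thr2.R0)
SC: 10 outcomes — {<0 0 0>, <0 0 1>, <0 1 0>, <0 1 1>, <0 2 0>, <0 2 1>, <1 1 0>, <1 1 1>, <1 2 0>, <1 2 1>}
TSO: 10 outcomes — {<0 0 0>, <0 0 1>, <0 1 0>, <0 1 1>, <0 2 0>, <0 2 1>, <1 1 0>, <1 1 1>, <1 2 0>, <1 2 1>}
PSO: 12 outcomes — {<0 0 0>, <0 0 1>, <0 1 0>, <0 1 1>, <0 2 0>, <0 2 1>, <1 0 0>, <1 0 1>, <1 1 0>, <1 1 1>, <1 2 0>, <1 2 1>}
target <0 0 1> ∈ {SC,TSO,PSO}

SC:yes TSO:yes PSO:yes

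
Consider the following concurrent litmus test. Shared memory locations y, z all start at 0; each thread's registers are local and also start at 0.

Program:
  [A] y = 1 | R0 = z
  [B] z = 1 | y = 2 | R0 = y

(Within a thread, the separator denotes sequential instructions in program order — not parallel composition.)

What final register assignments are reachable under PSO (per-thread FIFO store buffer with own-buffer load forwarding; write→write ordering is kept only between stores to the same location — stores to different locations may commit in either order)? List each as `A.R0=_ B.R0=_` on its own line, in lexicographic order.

outcome vector order: (A.R0,B.R0)
|PSO outcomes| = 4

A.R0=0 B.R0=1
A.R0=0 B.R0=2
A.R0=1 B.R0=1
A.R0=1 B.R0=2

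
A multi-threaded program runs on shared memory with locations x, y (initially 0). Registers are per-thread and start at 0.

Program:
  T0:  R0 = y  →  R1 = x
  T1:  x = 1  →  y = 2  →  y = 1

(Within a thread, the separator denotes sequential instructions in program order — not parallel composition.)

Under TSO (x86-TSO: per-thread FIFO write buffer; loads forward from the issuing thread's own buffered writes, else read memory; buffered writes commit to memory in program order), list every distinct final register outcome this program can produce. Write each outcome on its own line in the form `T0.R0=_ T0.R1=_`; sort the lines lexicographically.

outcome vector order: (T0.R0,T0.R1)
|TSO outcomes| = 4

T0.R0=0 T0.R1=0
T0.R0=0 T0.R1=1
T0.R0=1 T0.R1=1
T0.R0=2 T0.R1=1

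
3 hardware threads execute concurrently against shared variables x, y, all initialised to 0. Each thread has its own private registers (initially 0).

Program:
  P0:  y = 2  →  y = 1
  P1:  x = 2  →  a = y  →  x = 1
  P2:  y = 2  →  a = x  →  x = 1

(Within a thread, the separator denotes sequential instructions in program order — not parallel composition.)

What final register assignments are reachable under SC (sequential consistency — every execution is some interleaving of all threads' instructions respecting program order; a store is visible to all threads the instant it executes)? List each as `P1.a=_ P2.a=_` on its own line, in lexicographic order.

P1.a=0 P2.a=1
P1.a=0 P2.a=2
P1.a=1 P2.a=0
P1.a=1 P2.a=1
P1.a=1 P2.a=2
P1.a=2 P2.a=0
P1.a=2 P2.a=1
P1.a=2 P2.a=2

outcome vector order: (P1.a,P2.a)
|SC outcomes| = 8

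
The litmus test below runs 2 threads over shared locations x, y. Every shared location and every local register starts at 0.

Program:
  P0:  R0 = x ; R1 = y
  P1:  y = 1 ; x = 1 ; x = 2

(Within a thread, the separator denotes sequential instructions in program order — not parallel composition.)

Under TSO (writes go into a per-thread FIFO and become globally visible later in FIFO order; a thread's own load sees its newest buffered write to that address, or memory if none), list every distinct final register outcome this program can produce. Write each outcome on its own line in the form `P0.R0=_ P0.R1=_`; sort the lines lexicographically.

outcome vector order: (P0.R0,P0.R1)
|TSO outcomes| = 4

P0.R0=0 P0.R1=0
P0.R0=0 P0.R1=1
P0.R0=1 P0.R1=1
P0.R0=2 P0.R1=1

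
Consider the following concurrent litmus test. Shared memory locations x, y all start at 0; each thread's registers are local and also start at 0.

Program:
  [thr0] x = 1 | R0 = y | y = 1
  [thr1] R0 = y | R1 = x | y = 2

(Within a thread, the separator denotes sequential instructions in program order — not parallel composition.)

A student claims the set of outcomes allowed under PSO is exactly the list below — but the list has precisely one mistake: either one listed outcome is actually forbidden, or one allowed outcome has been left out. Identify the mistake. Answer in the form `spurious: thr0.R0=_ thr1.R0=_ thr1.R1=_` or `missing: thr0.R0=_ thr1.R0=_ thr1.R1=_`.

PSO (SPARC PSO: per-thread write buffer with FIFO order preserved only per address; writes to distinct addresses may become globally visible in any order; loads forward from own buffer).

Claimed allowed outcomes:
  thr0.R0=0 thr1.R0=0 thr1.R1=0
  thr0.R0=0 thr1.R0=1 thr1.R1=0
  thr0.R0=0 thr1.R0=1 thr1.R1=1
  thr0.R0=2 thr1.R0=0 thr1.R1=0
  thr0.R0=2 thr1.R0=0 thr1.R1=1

outcome vector order: (thr0.R0,thr1.R0,thr1.R1)
[PSO] allowed = {0/0/0; 0/0/1; 0/1/0; 0/1/1; 2/0/0; 2/0/1}
PSO∖claimed = {0/0/1}

missing: thr0.R0=0 thr1.R0=0 thr1.R1=1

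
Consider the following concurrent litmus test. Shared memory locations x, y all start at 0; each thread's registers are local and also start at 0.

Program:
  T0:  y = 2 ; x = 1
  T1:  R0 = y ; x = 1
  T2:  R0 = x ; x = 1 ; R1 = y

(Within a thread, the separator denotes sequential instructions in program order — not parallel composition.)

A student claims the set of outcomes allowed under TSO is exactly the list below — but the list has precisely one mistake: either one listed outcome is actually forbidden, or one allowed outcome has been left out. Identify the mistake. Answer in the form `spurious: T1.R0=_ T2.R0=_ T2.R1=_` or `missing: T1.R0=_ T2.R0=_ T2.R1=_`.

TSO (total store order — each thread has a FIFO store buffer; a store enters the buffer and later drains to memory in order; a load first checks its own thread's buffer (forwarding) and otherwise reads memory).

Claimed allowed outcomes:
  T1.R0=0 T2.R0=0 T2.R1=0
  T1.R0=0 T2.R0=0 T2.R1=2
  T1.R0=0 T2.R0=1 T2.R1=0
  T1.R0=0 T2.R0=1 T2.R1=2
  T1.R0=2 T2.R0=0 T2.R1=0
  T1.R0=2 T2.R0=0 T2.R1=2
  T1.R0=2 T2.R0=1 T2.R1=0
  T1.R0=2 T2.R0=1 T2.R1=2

outcome vector order: (T1.R0,T2.R0,T2.R1)
under TSO → (0,0,0), (0,0,2), (0,1,0), (0,1,2), (2,0,0), (2,0,2), (2,1,2)
claimed∖TSO = {(2,1,0)}

spurious: T1.R0=2 T2.R0=1 T2.R1=0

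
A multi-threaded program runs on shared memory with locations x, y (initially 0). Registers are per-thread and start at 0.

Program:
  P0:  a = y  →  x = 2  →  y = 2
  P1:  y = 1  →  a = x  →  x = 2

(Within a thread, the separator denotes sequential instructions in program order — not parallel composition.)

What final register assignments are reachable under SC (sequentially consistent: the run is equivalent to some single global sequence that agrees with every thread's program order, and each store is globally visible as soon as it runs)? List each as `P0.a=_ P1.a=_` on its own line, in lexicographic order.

P0.a=0 P1.a=0
P0.a=0 P1.a=2
P0.a=1 P1.a=0
P0.a=1 P1.a=2

outcome vector order: (P0.a,P1.a)
|SC outcomes| = 4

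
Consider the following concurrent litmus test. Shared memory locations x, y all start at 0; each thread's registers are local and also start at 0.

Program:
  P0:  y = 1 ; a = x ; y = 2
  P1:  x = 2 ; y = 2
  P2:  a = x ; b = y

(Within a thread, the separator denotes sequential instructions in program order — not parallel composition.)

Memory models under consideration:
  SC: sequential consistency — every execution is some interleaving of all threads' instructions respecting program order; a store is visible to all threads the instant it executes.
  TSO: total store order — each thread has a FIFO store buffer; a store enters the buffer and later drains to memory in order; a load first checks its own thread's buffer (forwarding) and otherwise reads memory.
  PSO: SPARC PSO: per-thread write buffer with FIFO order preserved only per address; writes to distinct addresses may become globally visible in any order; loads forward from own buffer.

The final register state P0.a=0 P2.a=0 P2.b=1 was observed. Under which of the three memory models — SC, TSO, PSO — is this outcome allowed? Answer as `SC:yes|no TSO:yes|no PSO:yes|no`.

SC:yes TSO:yes PSO:yes

outcome vector order: (P0.a,P2.a,P2.b)
SC (11): 000, 001, 002, 021, 022, 200, 201, 202, 220, 221, 222
TSO (12): 000, 001, 002, 020, 021, 022, 200, 201, 202, 220, 221, 222
PSO (12): 000, 001, 002, 020, 021, 022, 200, 201, 202, 220, 221, 222
target 001 ∈ {SC,TSO,PSO}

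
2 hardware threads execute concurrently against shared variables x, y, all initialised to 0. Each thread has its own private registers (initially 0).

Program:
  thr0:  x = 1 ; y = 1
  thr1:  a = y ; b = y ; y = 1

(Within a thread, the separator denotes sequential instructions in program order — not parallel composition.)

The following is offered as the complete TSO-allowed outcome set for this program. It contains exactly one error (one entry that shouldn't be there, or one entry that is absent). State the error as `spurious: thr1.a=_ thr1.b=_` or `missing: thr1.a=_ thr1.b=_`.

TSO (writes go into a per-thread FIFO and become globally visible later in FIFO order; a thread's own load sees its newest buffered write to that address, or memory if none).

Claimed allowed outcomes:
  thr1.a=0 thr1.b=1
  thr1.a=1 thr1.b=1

outcome vector order: (thr1.a,thr1.b)
[TSO] allowed = {0/0 0/1 1/1}
TSO∖claimed = {0/0}

missing: thr1.a=0 thr1.b=0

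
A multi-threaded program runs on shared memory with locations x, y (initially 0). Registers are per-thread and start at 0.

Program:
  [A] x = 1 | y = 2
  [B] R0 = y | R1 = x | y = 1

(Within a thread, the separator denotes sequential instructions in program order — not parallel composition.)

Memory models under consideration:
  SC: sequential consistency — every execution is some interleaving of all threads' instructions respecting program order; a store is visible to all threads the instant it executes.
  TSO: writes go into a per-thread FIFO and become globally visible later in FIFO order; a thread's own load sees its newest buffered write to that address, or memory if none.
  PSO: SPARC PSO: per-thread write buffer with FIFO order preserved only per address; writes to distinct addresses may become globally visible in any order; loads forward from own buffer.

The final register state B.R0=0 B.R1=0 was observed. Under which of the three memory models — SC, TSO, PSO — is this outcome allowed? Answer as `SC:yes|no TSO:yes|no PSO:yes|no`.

SC:yes TSO:yes PSO:yes

outcome vector order: (B.R0,B.R1)
SC (3): 00, 01, 21
TSO (3): 00, 01, 21
PSO (4): 00, 01, 20, 21
target 00 ∈ {SC,TSO,PSO}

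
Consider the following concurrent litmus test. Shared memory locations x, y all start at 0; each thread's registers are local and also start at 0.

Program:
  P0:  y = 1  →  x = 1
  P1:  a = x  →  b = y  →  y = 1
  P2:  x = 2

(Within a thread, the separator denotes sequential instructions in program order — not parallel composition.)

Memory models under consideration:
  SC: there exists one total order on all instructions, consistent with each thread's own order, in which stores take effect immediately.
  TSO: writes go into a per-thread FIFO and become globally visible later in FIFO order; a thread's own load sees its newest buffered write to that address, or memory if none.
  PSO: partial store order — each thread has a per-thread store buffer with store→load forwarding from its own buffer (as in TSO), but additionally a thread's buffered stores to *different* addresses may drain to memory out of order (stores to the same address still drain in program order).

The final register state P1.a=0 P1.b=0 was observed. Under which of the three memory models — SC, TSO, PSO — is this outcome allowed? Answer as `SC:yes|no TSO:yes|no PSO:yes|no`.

SC:yes TSO:yes PSO:yes

outcome vector order: (P1.a,P1.b)
[SC] allowed = {<0 0>; <0 1>; <1 1>; <2 0>; <2 1>}
[TSO] allowed = {<0 0>; <0 1>; <1 1>; <2 0>; <2 1>}
[PSO] allowed = {<0 0>; <0 1>; <1 0>; <1 1>; <2 0>; <2 1>}
target <0 0> ∈ {SC,TSO,PSO}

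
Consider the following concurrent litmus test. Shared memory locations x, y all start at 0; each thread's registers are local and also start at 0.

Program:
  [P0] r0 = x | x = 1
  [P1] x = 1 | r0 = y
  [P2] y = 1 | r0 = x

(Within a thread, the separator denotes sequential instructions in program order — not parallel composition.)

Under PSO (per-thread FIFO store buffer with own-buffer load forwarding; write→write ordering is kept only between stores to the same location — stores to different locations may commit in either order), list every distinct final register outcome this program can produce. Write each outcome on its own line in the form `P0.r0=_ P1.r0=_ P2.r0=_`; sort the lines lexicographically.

P0.r0=0 P1.r0=0 P2.r0=0
P0.r0=0 P1.r0=0 P2.r0=1
P0.r0=0 P1.r0=1 P2.r0=0
P0.r0=0 P1.r0=1 P2.r0=1
P0.r0=1 P1.r0=0 P2.r0=0
P0.r0=1 P1.r0=0 P2.r0=1
P0.r0=1 P1.r0=1 P2.r0=0
P0.r0=1 P1.r0=1 P2.r0=1

outcome vector order: (P0.r0,P1.r0,P2.r0)
|PSO outcomes| = 8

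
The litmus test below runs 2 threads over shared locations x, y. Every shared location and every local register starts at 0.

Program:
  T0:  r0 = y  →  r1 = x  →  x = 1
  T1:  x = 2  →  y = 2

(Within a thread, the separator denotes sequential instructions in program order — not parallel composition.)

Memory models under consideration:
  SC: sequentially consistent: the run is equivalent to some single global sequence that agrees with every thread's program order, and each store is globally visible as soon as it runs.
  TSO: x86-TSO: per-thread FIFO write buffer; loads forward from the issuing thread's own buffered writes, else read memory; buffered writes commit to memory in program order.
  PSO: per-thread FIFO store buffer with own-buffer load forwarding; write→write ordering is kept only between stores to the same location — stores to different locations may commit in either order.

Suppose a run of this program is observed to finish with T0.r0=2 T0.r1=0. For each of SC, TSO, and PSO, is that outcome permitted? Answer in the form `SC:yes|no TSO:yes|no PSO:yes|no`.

outcome vector order: (T0.r0,T0.r1)
SC (3): <0 0>; <0 2>; <2 2>
TSO (3): <0 0>; <0 2>; <2 2>
PSO (4): <0 0>; <0 2>; <2 0>; <2 2>
target <2 0> ∈ {PSO}

SC:no TSO:no PSO:yes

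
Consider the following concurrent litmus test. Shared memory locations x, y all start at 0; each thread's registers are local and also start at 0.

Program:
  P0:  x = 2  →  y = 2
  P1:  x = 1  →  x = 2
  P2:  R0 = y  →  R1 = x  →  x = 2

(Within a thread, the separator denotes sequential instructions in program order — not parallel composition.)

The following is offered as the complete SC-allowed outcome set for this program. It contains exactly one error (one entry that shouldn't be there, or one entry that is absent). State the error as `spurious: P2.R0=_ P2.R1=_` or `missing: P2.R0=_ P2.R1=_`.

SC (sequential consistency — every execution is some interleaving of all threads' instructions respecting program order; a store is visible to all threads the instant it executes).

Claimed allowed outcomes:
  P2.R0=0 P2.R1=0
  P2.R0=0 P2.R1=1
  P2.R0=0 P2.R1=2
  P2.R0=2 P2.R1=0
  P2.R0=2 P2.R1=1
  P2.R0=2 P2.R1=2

outcome vector order: (P2.R0,P2.R1)
under SC → 0/0 0/1 0/2 2/1 2/2
claimed∖SC = {2/0}

spurious: P2.R0=2 P2.R1=0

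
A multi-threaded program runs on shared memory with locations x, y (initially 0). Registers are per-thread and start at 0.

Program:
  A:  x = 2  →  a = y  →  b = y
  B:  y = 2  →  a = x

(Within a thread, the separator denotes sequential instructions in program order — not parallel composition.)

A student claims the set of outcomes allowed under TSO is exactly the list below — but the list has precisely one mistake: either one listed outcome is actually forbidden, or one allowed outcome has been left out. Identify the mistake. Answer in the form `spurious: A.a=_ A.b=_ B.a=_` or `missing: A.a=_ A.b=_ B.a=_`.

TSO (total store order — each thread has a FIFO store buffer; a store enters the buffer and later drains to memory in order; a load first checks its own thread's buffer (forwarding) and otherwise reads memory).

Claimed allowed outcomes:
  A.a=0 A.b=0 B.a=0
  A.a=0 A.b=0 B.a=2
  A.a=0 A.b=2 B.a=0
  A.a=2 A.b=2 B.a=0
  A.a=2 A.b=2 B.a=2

missing: A.a=0 A.b=2 B.a=2

outcome vector order: (A.a,A.b,B.a)
TSO: 6 outcomes — {0/0/0, 0/0/2, 0/2/0, 0/2/2, 2/2/0, 2/2/2}
TSO∖claimed = {0/2/2}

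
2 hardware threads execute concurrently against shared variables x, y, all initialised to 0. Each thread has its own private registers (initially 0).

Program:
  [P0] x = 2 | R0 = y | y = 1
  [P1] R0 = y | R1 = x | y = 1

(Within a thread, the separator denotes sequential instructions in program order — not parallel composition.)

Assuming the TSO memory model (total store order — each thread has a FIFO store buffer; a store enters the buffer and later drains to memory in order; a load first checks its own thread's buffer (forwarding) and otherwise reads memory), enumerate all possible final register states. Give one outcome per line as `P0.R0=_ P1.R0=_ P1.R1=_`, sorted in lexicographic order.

outcome vector order: (P0.R0,P1.R0,P1.R1)
|TSO outcomes| = 5

P0.R0=0 P1.R0=0 P1.R1=0
P0.R0=0 P1.R0=0 P1.R1=2
P0.R0=0 P1.R0=1 P1.R1=2
P0.R0=1 P1.R0=0 P1.R1=0
P0.R0=1 P1.R0=0 P1.R1=2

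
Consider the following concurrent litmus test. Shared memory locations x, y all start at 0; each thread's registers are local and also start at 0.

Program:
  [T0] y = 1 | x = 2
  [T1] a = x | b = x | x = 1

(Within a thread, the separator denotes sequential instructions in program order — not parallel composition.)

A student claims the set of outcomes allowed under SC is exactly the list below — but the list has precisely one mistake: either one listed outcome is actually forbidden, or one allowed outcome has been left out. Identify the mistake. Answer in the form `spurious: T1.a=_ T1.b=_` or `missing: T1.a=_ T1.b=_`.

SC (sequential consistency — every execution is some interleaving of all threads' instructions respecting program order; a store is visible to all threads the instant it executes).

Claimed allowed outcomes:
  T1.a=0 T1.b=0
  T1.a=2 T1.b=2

outcome vector order: (T1.a,T1.b)
[SC] allowed = {00; 02; 22}
SC∖claimed = {02}

missing: T1.a=0 T1.b=2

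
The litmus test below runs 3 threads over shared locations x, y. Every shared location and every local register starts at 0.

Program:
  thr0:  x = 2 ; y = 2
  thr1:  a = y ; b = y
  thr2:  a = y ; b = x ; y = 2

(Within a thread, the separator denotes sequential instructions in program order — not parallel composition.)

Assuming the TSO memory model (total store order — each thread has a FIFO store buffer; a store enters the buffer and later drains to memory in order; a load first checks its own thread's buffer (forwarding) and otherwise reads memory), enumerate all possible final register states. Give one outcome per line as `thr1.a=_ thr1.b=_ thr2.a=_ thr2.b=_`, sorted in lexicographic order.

outcome vector order: (thr1.a,thr1.b,thr2.a,thr2.b)
|TSO outcomes| = 9

thr1.a=0 thr1.b=0 thr2.a=0 thr2.b=0
thr1.a=0 thr1.b=0 thr2.a=0 thr2.b=2
thr1.a=0 thr1.b=0 thr2.a=2 thr2.b=2
thr1.a=0 thr1.b=2 thr2.a=0 thr2.b=0
thr1.a=0 thr1.b=2 thr2.a=0 thr2.b=2
thr1.a=0 thr1.b=2 thr2.a=2 thr2.b=2
thr1.a=2 thr1.b=2 thr2.a=0 thr2.b=0
thr1.a=2 thr1.b=2 thr2.a=0 thr2.b=2
thr1.a=2 thr1.b=2 thr2.a=2 thr2.b=2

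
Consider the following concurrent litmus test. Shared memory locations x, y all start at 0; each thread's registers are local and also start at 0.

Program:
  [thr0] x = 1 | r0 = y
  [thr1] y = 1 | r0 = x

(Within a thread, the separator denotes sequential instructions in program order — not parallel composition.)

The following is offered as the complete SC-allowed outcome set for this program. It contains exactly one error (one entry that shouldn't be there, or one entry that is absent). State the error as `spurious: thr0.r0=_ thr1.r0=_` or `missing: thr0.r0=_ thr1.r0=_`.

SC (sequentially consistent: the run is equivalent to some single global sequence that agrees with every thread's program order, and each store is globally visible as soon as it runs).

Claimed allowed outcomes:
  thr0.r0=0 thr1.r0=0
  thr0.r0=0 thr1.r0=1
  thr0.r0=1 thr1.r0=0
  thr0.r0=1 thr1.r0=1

outcome vector order: (thr0.r0,thr1.r0)
under SC → 0/1; 1/0; 1/1
claimed∖SC = {0/0}

spurious: thr0.r0=0 thr1.r0=0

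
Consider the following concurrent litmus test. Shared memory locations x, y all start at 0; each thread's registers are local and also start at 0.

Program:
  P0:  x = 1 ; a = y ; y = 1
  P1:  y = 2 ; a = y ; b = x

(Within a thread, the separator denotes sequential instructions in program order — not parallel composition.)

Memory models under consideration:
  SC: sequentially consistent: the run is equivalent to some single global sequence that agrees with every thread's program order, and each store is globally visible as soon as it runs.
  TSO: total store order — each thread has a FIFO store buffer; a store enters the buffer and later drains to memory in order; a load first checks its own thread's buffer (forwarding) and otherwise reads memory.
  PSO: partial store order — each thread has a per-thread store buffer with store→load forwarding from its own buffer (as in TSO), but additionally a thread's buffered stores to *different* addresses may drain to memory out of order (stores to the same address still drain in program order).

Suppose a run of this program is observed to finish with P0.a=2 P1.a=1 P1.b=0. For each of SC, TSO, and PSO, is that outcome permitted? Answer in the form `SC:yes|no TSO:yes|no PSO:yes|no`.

outcome vector order: (P0.a,P1.a,P1.b)
SC (5): <0 1 1>, <0 2 1>, <2 1 1>, <2 2 0>, <2 2 1>
TSO (6): <0 1 1>, <0 2 0>, <0 2 1>, <2 1 1>, <2 2 0>, <2 2 1>
PSO (8): <0 1 0>, <0 1 1>, <0 2 0>, <0 2 1>, <2 1 0>, <2 1 1>, <2 2 0>, <2 2 1>
target <2 1 0> ∈ {PSO}

SC:no TSO:no PSO:yes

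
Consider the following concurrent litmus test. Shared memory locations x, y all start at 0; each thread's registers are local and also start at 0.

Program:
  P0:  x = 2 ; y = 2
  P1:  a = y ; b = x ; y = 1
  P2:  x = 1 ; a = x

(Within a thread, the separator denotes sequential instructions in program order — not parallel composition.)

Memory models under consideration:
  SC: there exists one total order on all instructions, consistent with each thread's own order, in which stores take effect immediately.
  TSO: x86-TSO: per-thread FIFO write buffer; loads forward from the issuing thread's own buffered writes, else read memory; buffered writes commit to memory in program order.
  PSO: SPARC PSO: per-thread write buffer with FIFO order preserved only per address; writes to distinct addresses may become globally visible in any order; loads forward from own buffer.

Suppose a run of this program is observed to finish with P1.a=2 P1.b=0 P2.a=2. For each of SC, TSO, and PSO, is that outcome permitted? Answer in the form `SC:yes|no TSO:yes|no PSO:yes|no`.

outcome vector order: (P1.a,P1.b,P2.a)
SC: 9 outcomes — {<0 0 1> <0 0 2> <0 1 1> <0 1 2> <0 2 1> <0 2 2> <2 1 1> <2 2 1> <2 2 2>}
TSO: 9 outcomes — {<0 0 1> <0 0 2> <0 1 1> <0 1 2> <0 2 1> <0 2 2> <2 1 1> <2 2 1> <2 2 2>}
PSO: 12 outcomes — {<0 0 1> <0 0 2> <0 1 1> <0 1 2> <0 2 1> <0 2 2> <2 0 1> <2 0 2> <2 1 1> <2 1 2> <2 2 1> <2 2 2>}
target <2 0 2> ∈ {PSO}

SC:no TSO:no PSO:yes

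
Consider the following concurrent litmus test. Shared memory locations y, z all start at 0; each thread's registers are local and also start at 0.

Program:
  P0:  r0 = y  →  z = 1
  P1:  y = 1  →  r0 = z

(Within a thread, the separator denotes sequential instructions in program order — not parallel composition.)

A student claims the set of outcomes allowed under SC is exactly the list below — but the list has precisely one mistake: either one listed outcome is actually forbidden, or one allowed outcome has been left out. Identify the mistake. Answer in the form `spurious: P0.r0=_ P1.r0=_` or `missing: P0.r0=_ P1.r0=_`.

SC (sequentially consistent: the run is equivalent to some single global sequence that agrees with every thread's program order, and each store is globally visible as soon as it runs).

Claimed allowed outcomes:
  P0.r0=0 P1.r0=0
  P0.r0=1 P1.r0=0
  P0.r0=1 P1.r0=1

outcome vector order: (P0.r0,P1.r0)
SC: 4 outcomes — {00 01 10 11}
SC∖claimed = {01}

missing: P0.r0=0 P1.r0=1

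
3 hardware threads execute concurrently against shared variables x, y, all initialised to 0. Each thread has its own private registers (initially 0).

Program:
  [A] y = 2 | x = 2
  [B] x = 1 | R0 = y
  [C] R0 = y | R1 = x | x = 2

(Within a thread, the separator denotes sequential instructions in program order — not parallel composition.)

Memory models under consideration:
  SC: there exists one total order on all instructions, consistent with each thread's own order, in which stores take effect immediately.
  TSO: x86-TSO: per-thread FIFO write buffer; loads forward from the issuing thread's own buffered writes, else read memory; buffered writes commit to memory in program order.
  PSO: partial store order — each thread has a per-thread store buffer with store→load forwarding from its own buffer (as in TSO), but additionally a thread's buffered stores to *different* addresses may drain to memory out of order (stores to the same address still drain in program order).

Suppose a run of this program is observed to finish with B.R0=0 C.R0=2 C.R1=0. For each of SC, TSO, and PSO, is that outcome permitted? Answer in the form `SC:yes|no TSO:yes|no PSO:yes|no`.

outcome vector order: (B.R0,C.R0,C.R1)
SC: 11 outcomes — {<0 0 0>, <0 0 1>, <0 0 2>, <0 2 1>, <0 2 2>, <2 0 0>, <2 0 1>, <2 0 2>, <2 2 0>, <2 2 1>, <2 2 2>}
TSO: 12 outcomes — {<0 0 0>, <0 0 1>, <0 0 2>, <0 2 0>, <0 2 1>, <0 2 2>, <2 0 0>, <2 0 1>, <2 0 2>, <2 2 0>, <2 2 1>, <2 2 2>}
PSO: 12 outcomes — {<0 0 0>, <0 0 1>, <0 0 2>, <0 2 0>, <0 2 1>, <0 2 2>, <2 0 0>, <2 0 1>, <2 0 2>, <2 2 0>, <2 2 1>, <2 2 2>}
target <0 2 0> ∈ {TSO,PSO}

SC:no TSO:yes PSO:yes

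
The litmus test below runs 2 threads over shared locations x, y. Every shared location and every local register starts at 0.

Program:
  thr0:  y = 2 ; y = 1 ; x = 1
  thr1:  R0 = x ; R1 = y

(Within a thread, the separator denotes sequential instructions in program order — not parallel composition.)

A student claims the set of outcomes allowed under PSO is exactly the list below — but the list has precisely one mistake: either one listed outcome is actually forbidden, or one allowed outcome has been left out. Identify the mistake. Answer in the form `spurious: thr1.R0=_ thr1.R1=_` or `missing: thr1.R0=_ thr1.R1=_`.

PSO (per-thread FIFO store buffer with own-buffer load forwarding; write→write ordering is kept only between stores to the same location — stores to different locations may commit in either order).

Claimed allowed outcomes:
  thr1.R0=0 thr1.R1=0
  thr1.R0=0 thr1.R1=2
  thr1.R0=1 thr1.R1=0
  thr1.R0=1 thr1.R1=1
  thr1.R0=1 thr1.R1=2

missing: thr1.R0=0 thr1.R1=1

outcome vector order: (thr1.R0,thr1.R1)
PSO (6): 0/0; 0/1; 0/2; 1/0; 1/1; 1/2
PSO∖claimed = {0/1}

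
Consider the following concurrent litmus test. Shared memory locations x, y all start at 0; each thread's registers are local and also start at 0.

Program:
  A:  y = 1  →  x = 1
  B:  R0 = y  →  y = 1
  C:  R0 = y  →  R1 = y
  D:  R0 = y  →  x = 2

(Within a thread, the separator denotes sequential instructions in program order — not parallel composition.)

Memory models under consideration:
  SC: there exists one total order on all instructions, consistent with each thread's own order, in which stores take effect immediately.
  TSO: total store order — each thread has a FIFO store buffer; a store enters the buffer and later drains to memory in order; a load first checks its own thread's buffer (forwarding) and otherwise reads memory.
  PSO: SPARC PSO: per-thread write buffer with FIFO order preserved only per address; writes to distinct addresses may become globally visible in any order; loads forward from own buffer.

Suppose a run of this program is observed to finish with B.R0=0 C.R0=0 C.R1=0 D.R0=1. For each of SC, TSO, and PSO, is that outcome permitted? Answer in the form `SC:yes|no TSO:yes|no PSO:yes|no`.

outcome vector order: (B.R0,C.R0,C.R1,D.R0)
under SC → <0 0 0 0>; <0 0 0 1>; <0 0 1 0>; <0 0 1 1>; <0 1 1 0>; <0 1 1 1>; <1 0 0 0>; <1 0 0 1>; <1 0 1 0>; <1 0 1 1>; <1 1 1 0>; <1 1 1 1>
under TSO → <0 0 0 0>; <0 0 0 1>; <0 0 1 0>; <0 0 1 1>; <0 1 1 0>; <0 1 1 1>; <1 0 0 0>; <1 0 0 1>; <1 0 1 0>; <1 0 1 1>; <1 1 1 0>; <1 1 1 1>
under PSO → <0 0 0 0>; <0 0 0 1>; <0 0 1 0>; <0 0 1 1>; <0 1 1 0>; <0 1 1 1>; <1 0 0 0>; <1 0 0 1>; <1 0 1 0>; <1 0 1 1>; <1 1 1 0>; <1 1 1 1>
target <0 0 0 1> ∈ {SC,TSO,PSO}

SC:yes TSO:yes PSO:yes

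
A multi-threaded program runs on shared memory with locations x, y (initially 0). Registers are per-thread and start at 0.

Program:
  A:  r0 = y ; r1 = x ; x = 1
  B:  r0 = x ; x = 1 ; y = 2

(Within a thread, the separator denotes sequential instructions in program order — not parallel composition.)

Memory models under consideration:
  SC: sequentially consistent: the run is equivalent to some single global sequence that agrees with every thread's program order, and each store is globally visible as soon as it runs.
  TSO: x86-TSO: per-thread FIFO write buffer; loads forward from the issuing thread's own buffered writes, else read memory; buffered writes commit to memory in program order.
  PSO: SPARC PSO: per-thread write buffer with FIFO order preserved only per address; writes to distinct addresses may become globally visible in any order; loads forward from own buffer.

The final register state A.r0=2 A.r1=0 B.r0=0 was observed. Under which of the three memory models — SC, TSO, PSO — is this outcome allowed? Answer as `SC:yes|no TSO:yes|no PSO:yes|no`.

outcome vector order: (A.r0,A.r1,B.r0)
under SC → (0,0,0) (0,0,1) (0,1,0) (2,1,0)
under TSO → (0,0,0) (0,0,1) (0,1,0) (2,1,0)
under PSO → (0,0,0) (0,0,1) (0,1,0) (2,0,0) (2,1,0)
target (2,0,0) ∈ {PSO}

SC:no TSO:no PSO:yes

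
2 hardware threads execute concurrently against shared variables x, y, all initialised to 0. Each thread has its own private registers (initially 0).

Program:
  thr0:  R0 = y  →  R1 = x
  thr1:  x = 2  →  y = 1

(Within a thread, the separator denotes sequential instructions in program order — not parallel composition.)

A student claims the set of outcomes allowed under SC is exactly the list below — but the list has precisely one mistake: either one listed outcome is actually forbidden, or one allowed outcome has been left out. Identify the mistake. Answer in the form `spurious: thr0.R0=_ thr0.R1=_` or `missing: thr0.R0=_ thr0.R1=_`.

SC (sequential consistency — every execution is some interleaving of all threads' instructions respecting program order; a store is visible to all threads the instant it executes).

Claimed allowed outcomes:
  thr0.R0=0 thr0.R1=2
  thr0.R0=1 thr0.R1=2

missing: thr0.R0=0 thr0.R1=0

outcome vector order: (thr0.R0,thr0.R1)
SC (3): 0/0, 0/2, 1/2
SC∖claimed = {0/0}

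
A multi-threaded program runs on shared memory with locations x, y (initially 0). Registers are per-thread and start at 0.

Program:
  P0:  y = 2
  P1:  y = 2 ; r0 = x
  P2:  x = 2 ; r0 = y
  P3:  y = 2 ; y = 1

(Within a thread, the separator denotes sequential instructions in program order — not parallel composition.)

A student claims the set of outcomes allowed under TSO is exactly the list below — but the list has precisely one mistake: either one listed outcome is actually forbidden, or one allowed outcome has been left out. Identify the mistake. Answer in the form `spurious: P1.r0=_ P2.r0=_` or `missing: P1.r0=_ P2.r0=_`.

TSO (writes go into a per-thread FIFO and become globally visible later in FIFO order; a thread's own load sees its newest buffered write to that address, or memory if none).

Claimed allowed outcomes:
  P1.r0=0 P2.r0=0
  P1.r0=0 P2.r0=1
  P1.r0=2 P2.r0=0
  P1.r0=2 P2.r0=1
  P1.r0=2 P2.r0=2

missing: P1.r0=0 P2.r0=2

outcome vector order: (P1.r0,P2.r0)
under TSO → <0 0>, <0 1>, <0 2>, <2 0>, <2 1>, <2 2>
TSO∖claimed = {<0 2>}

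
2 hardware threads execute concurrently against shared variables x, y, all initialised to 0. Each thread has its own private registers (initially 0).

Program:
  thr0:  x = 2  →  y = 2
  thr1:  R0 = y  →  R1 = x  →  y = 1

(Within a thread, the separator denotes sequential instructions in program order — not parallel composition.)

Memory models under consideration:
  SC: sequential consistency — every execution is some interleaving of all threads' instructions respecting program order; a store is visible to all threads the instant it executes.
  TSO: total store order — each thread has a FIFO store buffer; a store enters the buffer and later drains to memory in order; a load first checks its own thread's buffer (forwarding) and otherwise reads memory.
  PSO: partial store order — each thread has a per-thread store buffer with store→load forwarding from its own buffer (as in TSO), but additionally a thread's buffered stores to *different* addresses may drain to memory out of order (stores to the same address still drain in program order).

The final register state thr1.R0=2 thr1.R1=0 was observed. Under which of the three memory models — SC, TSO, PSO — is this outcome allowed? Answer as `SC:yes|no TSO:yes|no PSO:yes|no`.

SC:no TSO:no PSO:yes

outcome vector order: (thr1.R0,thr1.R1)
SC: 3 outcomes — {<0 0> <0 2> <2 2>}
TSO: 3 outcomes — {<0 0> <0 2> <2 2>}
PSO: 4 outcomes — {<0 0> <0 2> <2 0> <2 2>}
target <2 0> ∈ {PSO}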